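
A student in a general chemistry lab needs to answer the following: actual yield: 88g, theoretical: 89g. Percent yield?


% yield = actual/theoretical × 100
= 88/89 × 100
= 98.88%

98.88%


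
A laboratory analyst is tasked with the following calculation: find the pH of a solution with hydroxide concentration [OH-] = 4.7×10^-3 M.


pOH = -log10([OH-]) = -log10(4.7×10^-3)
= 3 - log10(4.7) = 2.33
pH = 14 - pOH = 14 - 2.33 = 11.67

11.67


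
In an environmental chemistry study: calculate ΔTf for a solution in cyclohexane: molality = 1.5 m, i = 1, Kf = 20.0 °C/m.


ΔTf = Kf × m × i
= 20.0 × 1.5 × 1
= 30.0 °C

30.0 °C


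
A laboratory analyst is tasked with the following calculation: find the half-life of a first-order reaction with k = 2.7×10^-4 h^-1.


t½ = ln2/k = 0.693147/(2.7×10^-4 h^-1)
= 2567 h

2567 h


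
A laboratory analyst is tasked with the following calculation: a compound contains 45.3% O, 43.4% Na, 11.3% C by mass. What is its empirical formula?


Assume 100 g sample. Moles of each element:
  O: 45.3/16.0 = 2.831 mol
  Na: 43.4/22.99 = 1.888 mol
  C: 11.3/12.01 = 0.941 mol
Divide by smallest (0.941):
  O: 2.831/0.941 = 3.01
  Na: 1.888/0.941 = 2.01
  C: 0.941/0.941 = 1.0
Empirical formula: Na2CO3

Na2CO3


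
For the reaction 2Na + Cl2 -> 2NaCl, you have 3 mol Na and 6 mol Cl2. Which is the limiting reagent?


Mole ratio available / coefficient:
  Na: 3/2 = 1.500
  Cl2: 6/1 = 6.000
Smaller ratio is limiting.

Na


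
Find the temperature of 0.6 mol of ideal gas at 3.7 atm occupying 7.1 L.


PV = nRT  (R = 0.08206 L·atm/(mol·K))
T = PV/(nR) = 3.7×7.1/(0.6×0.08206)
= 26.27/0.049236
= 533.55 K

533.55 K


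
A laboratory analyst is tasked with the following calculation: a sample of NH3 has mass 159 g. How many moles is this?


M(NH3) = 17.03 g/mol
n = mass/M = 159/17.03 = 9.3365 mol

9.3365 mol


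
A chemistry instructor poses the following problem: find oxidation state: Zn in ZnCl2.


Zn is +2
Oxidation number: +2

+2


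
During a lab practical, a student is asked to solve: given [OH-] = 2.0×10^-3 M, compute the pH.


pOH = -log10([OH-]) = -log10(2.0×10^-3)
= 3 - log10(2.0) = 2.7
pH = 14 - pOH = 14 - 2.7 = 11.3

11.3


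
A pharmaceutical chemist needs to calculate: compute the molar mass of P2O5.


M(P2O5) = 2×30.97 + 5×16.0
= 61.94 + 80.0
= 141.94 g/mol

141.94 g/mol


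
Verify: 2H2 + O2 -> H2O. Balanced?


Equation: 2H2 + O2 -> H2O
Check atoms: H: 4≠2, O: 2≠1
Not balanced

No, not balanced


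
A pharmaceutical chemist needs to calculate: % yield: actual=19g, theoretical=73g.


% yield = actual/theoretical × 100
= 19/73 × 100
= 26.03%

26.03%


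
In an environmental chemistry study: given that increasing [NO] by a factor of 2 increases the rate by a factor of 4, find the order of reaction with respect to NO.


rate ∝ [NO]^n
2^n = 4 → n = 2
Order in NO: 2

2


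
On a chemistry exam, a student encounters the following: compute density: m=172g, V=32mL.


ρ = mass/volume
= 172/32
= 5.375 g/mL

5.375 g/mL


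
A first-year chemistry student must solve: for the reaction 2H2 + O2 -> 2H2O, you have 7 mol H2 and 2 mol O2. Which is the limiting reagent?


Mole ratio available / coefficient:
  H2: 7/2 = 3.500
  O2: 2/1 = 2.000
Smaller ratio is limiting.

O2


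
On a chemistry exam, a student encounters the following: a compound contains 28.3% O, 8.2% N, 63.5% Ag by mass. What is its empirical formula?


Assume 100 g sample. Moles of each element:
  O: 28.3/16.0 = 1.769 mol
  N: 8.2/14.01 = 0.585 mol
  Ag: 63.5/107.87 = 0.589 mol
Divide by smallest (0.585):
  O: 1.769/0.585 = 3.02
  N: 0.585/0.585 = 1.0
  Ag: 0.589/0.585 = 1.01
Empirical formula: AgNO3

AgNO3


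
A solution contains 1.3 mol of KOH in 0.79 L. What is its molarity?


M = n/V = 1.3/0.79 = 1.646 mol/L

1.646 M


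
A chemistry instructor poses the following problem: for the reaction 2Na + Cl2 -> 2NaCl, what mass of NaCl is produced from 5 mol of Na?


Mole ratio NaCl:Na = 2:2
n(NaCl) = 5 × 2/2 = 5.000 mol
mass = 5.000 × 58.44 = 292.2 g

292.2 g


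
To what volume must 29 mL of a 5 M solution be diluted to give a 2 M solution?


C1V1 = C2V2
5 × 29 = 2 × V2
V2 = 145/2 = 72.5 mL

72.5 mL


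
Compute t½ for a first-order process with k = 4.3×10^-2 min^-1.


t½ = ln2/k = 0.693147/(4.3×10^-2 min^-1)
= 16.12 min

16.12 min


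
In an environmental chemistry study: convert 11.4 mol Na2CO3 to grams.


M(Na2CO3) = 105.99 g/mol
mass = n × M = 11.4 × 105.99 = 1208.29 g

1208.29 g


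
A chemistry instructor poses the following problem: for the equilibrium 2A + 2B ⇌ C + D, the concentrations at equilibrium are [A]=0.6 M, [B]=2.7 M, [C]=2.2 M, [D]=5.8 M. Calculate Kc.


Kc = [C][D]/([A]^2[B]^2)
= (2.2^1 × 5.8^1)/(0.6^2 × 2.7^2)
= 12.76/2.6244
= 4.862

4.862


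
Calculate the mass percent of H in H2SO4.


M(H2SO4) = 2×1.008 + 1×32.07 + 4×16.0 = 98.086 g/mol
Mass of H = 2 × 1.008 = 2.016 g/mol
% H = 2.016/98.086 × 100 = 2.06%

2.06%


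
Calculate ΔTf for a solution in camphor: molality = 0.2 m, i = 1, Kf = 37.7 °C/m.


ΔTf = Kf × m × i
= 37.7 × 0.2 × 1
= 7.54 °C

7.54 °C


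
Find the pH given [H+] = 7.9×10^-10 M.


pH = -log10([H+]) = -log10(7.9×10^-10)
= 10 - log10(7.9)
= 10 - 0.9
= 9.1

9.1


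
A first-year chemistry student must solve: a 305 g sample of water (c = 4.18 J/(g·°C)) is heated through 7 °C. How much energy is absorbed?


q = mcΔT = 305 × 4.18 × 7
= 8924.30 J

8924.30 J


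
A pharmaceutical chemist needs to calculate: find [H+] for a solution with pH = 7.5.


[H+] = 10^(-pH) = 10^(-7.5)
= 3.16×10^-8 M

3.16×10^-8 M


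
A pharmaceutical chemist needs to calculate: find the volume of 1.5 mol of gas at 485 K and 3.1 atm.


PV = nRT  (R = 0.08206 L·atm/(mol·K))
V = nRT/P = 1.5×0.08206×485/3.1
= 19.258 L

19.258 L


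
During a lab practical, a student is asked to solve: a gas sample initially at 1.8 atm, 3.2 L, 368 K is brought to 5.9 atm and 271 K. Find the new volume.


P1V1/T1 = P2V2/T2
V2 = P1V1T2/(T1P2)
= 1.8×3.2×271/(368×5.9)
= 0.719 L

0.719 L


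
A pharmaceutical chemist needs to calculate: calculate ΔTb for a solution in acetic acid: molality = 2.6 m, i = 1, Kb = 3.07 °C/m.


ΔTb = Kb × m × i
= 3.07 × 2.6 × 1
= 7.982 °C

7.982 °C


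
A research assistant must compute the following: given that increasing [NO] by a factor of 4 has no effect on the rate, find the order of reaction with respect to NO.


rate ∝ [NO]^n
rate ∝ [NO]^0
Order in NO: 0

0


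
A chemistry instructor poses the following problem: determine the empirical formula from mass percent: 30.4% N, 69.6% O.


Assume 100 g sample. Moles of each element:
  N: 30.4/14.01 = 2.17 mol
  O: 69.6/16.0 = 4.35 mol
Divide by smallest (2.17):
  N: 2.17/2.17 = 1.0
  O: 4.35/2.17 = 2.0
Empirical formula: NO2

NO2


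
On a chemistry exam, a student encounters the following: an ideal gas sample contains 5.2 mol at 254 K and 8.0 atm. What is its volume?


PV = nRT  (R = 0.08206 L·atm/(mol·K))
V = nRT/P = 5.2×0.08206×254/8.0
= 13.548 L

13.548 L


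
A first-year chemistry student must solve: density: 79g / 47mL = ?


ρ = mass/volume
= 79/47
= 1.681 g/mL

1.681 g/mL


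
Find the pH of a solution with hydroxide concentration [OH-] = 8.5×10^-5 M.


pOH = -log10([OH-]) = -log10(8.5×10^-5)
= 5 - log10(8.5) = 4.07
pH = 14 - pOH = 14 - 4.07 = 9.93

9.93


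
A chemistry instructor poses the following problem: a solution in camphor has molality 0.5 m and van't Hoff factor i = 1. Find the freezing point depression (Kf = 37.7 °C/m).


ΔTf = Kf × m × i
= 37.7 × 0.5 × 1
= 18.85 °C

18.85 °C


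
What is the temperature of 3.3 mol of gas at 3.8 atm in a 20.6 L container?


PV = nRT  (R = 0.08206 L·atm/(mol·K))
T = PV/(nR) = 3.8×20.6/(3.3×0.08206)
= 78.28/0.270798
= 289.07 K

289.07 K


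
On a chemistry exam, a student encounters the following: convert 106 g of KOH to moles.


M(KOH) = 56.11 g/mol
n = mass/M = 106/56.11 = 1.8891 mol

1.8891 mol


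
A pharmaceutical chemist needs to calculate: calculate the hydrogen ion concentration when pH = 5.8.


[H+] = 10^(-pH) = 10^(-5.8)
= 1.58×10^-6 M

1.58×10^-6 M


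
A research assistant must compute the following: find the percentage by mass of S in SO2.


M(SO2) = 1×32.07 + 2×16.0 = 64.07 g/mol
Mass of S = 1 × 32.07 = 32.07 g/mol
% S = 32.07/64.07 × 100 = 50.05%

50.05%


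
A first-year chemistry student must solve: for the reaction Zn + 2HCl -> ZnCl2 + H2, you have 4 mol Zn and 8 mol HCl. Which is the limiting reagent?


Mole ratio available / coefficient:
  Zn: 4/1 = 4.000
  HCl: 8/2 = 4.000
Smaller ratio is limiting.

neither (stoichiometric); Zn and HCl are fully consumed


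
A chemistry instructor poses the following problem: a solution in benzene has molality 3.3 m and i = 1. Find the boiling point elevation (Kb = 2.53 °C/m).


ΔTb = Kb × m × i
= 2.53 × 3.3 × 1
= 8.349 °C

8.349 °C


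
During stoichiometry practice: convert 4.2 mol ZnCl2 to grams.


M(ZnCl2) = 136.28 g/mol
mass = n × M = 4.2 × 136.28 = 572.38 g

572.38 g


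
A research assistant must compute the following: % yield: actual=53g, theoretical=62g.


% yield = actual/theoretical × 100
= 53/62 × 100
= 85.48%

85.48%


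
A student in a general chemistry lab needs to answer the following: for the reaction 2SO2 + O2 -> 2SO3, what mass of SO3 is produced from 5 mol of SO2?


Mole ratio SO3:SO2 = 2:2
n(SO3) = 5 × 2/2 = 5.000 mol
mass = 5.000 × 80.07 = 400.35 g

400.35 g


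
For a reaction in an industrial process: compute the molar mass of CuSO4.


M(CuSO4) = 1×63.55 + 1×32.07 + 4×16.0
= 63.55 + 32.07 + 64.0
= 159.62 g/mol

159.62 g/mol


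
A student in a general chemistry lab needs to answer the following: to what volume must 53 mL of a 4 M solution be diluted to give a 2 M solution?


C1V1 = C2V2
4 × 53 = 2 × V2
V2 = 212/2 = 106.0 mL

106.0 mL


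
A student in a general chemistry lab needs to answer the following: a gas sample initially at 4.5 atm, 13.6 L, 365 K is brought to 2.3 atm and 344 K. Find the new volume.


P1V1/T1 = P2V2/T2
V2 = P1V1T2/(T1P2)
= 4.5×13.6×344/(365×2.3)
= 25.078 L

25.078 L


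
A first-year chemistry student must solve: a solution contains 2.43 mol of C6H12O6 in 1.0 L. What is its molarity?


M = n/V = 2.43/1.0 = 2.430 mol/L

2.430 M


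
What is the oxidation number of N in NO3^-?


x + 3(-2) = -1, so x = +5
Oxidation number: +5

+5


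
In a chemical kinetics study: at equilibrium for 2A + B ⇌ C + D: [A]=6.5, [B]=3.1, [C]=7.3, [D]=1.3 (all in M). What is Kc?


Kc = [C][D]/([A]^2[B])
= (7.3^1 × 1.3^1)/(6.5^2 × 3.1^1)
= 9.49/130.975
= 0.07246

0.07246


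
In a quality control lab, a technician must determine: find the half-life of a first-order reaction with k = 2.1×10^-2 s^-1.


t½ = ln2/k = 0.693147/(2.1×10^-2 s^-1)
= 33.01 s

33.01 s


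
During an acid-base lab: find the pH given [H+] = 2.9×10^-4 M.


pH = -log10([H+]) = -log10(2.9×10^-4)
= 4 - log10(2.9)
= 4 - 0.46
= 3.54

3.54


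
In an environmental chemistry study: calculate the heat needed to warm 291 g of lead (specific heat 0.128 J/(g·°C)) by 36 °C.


q = mcΔT = 291 × 0.128 × 36
= 1340.93 J

1340.93 J


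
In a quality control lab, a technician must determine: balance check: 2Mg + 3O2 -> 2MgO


Equation: 2Mg + 3O2 -> 2MgO
Check atoms: Mg: 2=2, O: 6≠2
Not balanced

No, not balanced


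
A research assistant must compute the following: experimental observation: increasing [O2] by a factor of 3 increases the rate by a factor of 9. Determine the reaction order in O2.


rate ∝ [O2]^n
3^n = 9 → n = 2
Order in O2: 2

2


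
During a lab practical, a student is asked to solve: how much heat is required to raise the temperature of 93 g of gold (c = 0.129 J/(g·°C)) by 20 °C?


q = mcΔT = 93 × 0.129 × 20
= 239.94 J

239.94 J


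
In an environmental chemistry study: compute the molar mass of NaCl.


M(NaCl) = 1×22.99 + 1×35.45
= 22.99 + 35.45
= 58.44 g/mol

58.44 g/mol


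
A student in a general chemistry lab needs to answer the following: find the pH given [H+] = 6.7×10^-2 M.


pH = -log10([H+]) = -log10(6.7×10^-2)
= 2 - log10(6.7)
= 2 - 0.83
= 1.17

1.17


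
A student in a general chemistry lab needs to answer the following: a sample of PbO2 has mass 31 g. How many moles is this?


M(PbO2) = 239.2 g/mol
n = mass/M = 31/239.2 = 0.1296 mol

0.1296 mol


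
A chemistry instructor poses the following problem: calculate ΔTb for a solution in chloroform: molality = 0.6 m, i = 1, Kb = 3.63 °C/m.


ΔTb = Kb × m × i
= 3.63 × 0.6 × 1
= 2.178 °C

2.178 °C


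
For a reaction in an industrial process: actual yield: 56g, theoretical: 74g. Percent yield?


% yield = actual/theoretical × 100
= 56/74 × 100
= 75.68%

75.68%


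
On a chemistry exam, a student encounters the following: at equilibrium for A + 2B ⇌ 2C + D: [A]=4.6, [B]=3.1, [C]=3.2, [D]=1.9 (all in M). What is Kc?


Kc = [C]^2[D]/([A][B]^2)
= (3.2^2 × 1.9^1)/(4.6^1 × 3.1^2)
= 19.456/44.206
= 0.4401

0.4401


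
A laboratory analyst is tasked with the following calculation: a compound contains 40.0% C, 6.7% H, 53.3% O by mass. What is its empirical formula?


Assume 100 g sample. Moles of each element:
  C: 40.0/12.01 = 3.331 mol
  H: 6.7/1.008 = 6.647 mol
  O: 53.3/16.0 = 3.331 mol
Divide by smallest (3.331):
  C: 3.331/3.331 = 1.0
  H: 6.647/3.331 = 2.0
  O: 3.331/3.331 = 1.0
Empirical formula: CH2O

CH2O


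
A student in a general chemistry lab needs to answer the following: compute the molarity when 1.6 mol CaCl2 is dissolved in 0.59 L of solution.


M = n/V = 1.6/0.59 = 2.712 mol/L

2.712 M


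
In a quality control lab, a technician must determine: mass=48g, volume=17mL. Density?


ρ = mass/volume
= 48/17
= 2.824 g/mL

2.824 g/mL


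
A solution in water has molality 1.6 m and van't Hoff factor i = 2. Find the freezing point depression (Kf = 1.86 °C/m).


ΔTf = Kf × m × i
= 1.86 × 1.6 × 2
= 5.952 °C

5.952 °C


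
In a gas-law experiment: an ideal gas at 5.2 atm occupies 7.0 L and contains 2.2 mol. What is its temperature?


PV = nRT  (R = 0.08206 L·atm/(mol·K))
T = PV/(nR) = 5.2×7.0/(2.2×0.08206)
= 36.40/0.180532
= 201.63 K

201.63 K


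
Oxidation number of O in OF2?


F is always -1; 2(-1) + x = 0, so O = +2
Oxidation number: +2

+2


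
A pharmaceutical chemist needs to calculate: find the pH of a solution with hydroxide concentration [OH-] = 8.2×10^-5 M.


pOH = -log10([OH-]) = -log10(8.2×10^-5)
= 5 - log10(8.2) = 4.09
pH = 14 - pOH = 14 - 4.09 = 9.91

9.91


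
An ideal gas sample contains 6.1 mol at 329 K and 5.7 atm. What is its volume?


PV = nRT  (R = 0.08206 L·atm/(mol·K))
V = nRT/P = 6.1×0.08206×329/5.7
= 28.892 L

28.892 L


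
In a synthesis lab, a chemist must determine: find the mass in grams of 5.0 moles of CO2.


M(CO2) = 44.01 g/mol
mass = n × M = 5.0 × 44.01 = 220.05 g

220.05 g


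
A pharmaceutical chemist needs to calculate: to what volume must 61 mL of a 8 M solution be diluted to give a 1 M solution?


C1V1 = C2V2
8 × 61 = 1 × V2
V2 = 488/1 = 488.0 mL

488.0 mL


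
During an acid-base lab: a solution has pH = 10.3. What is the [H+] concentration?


[H+] = 10^(-pH) = 10^(-10.3)
= 5.01×10^-11 M

5.01×10^-11 M


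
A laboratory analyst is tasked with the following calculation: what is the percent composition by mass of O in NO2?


M(NO2) = 1×14.01 + 2×16.0 = 46.01 g/mol
Mass of O = 2 × 16.0 = 32.00 g/mol
% O = 32.00/46.01 × 100 = 69.55%

69.55%


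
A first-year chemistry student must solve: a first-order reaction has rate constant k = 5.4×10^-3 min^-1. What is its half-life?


t½ = ln2/k = 0.693147/(5.4×10^-3 min^-1)
= 128.4 min

128.4 min


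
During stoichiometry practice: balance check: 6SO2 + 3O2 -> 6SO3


Equation: 6SO2 + 3O2 -> 6SO3
Check atoms: O: 18=18, S: 6=6
Balanced

Yes, balanced


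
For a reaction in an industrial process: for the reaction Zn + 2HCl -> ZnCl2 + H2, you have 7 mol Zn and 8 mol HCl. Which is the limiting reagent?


Mole ratio available / coefficient:
  Zn: 7/1 = 7.000
  HCl: 8/2 = 4.000
Smaller ratio is limiting.

HCl


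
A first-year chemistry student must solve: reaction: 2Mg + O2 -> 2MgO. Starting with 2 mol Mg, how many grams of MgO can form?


Mole ratio MgO:Mg = 2:2
n(MgO) = 2 × 2/2 = 2.000 mol
mass = 2.000 × 40.31 = 80.62 g

80.62 g


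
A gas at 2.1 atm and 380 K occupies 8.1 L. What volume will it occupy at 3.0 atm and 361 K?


P1V1/T1 = P2V2/T2
V2 = P1V1T2/(T1P2)
= 2.1×8.1×361/(380×3.0)
= 5.387 L

5.387 L


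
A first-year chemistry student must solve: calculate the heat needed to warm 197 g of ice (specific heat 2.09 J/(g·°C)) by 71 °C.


q = mcΔT = 197 × 2.09 × 71
= 29232.83 J

29232.83 J


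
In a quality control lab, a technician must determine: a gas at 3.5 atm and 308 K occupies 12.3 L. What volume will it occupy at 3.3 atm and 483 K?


P1V1/T1 = P2V2/T2
V2 = P1V1T2/(T1P2)
= 3.5×12.3×483/(308×3.3)
= 20.458 L

20.458 L


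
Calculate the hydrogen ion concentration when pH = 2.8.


[H+] = 10^(-pH) = 10^(-2.8)
= 1.58×10^-3 M

1.58×10^-3 M


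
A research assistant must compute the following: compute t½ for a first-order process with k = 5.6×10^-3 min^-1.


t½ = ln2/k = 0.693147/(5.6×10^-3 min^-1)
= 123.8 min

123.8 min


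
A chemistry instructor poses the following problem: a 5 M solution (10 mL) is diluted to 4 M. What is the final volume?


C1V1 = C2V2
5 × 10 = 4 × V2
V2 = 50/4 = 12.5 mL

12.5 mL


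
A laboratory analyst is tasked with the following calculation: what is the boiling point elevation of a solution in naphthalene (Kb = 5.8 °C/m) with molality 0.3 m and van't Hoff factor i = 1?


ΔTb = Kb × m × i
= 5.8 × 0.3 × 1
= 1.74 °C

1.74 °C


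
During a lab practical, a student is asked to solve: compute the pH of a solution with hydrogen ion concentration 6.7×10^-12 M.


pH = -log10([H+]) = -log10(6.7×10^-12)
= 12 - log10(6.7)
= 12 - 0.83
= 11.17

11.17


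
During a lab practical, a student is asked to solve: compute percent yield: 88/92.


% yield = actual/theoretical × 100
= 88/92 × 100
= 95.65%

95.65%


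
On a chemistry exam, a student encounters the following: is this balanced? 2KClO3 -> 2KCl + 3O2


Equation: 2KClO3 -> 2KCl + 3O2
Check atoms: Cl: 2=2, K: 2=2, O: 6=6
Balanced

Yes, balanced


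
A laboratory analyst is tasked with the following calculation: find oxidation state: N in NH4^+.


x + 4(+1) = +1, so x = -3
Oxidation number: -3

-3


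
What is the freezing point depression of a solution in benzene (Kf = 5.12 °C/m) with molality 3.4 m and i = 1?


ΔTf = Kf × m × i
= 5.12 × 3.4 × 1
= 17.408 °C

17.408 °C


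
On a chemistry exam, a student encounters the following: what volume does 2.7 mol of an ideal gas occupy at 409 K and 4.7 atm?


PV = nRT  (R = 0.08206 L·atm/(mol·K))
V = nRT/P = 2.7×0.08206×409/4.7
= 19.281 L

19.281 L


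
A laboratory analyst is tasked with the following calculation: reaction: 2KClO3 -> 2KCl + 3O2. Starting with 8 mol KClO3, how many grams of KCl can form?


Mole ratio KCl:KClO3 = 2:2
n(KCl) = 8 × 2/2 = 8.000 mol
mass = 8.000 × 74.55 = 596.4 g

596.4 g


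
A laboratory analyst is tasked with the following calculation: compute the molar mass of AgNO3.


M(AgNO3) = 1×107.87 + 1×14.01 + 3×16.0
= 107.87 + 14.01 + 48.0
= 169.88 g/mol

169.88 g/mol


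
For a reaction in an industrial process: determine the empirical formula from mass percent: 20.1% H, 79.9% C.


Assume 100 g sample. Moles of each element:
  H: 20.1/1.008 = 19.94 mol
  C: 79.9/12.01 = 6.653 mol
Divide by smallest (6.653):
  H: 19.94/6.653 = 3.0
  C: 6.653/6.653 = 1.0
Empirical formula: CH3

CH3


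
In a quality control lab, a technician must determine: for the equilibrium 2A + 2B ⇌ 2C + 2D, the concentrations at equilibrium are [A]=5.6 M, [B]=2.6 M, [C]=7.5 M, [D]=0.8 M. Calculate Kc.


Kc = [C]^2[D]^2/([A]^2[B]^2)
= (7.5^2 × 0.8^2)/(5.6^2 × 2.6^2)
= 36/211.9936
= 0.1698

0.1698


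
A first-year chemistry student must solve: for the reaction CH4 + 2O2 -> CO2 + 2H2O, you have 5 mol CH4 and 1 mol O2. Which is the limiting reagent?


Mole ratio available / coefficient:
  CH4: 5/1 = 5.000
  O2: 1/2 = 0.500
Smaller ratio is limiting.

O2


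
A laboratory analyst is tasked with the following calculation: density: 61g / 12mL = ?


ρ = mass/volume
= 61/12
= 5.083 g/mL

5.083 g/mL


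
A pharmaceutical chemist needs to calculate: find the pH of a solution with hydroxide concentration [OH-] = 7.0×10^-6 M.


pOH = -log10([OH-]) = -log10(7.0×10^-6)
= 6 - log10(7.0) = 5.15
pH = 14 - pOH = 14 - 5.15 = 8.85

8.85


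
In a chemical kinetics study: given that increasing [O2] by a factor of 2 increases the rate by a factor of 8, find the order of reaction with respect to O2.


rate ∝ [O2]^n
2^n = 8 → n = 3
Order in O2: 3

3


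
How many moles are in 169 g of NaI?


M(NaI) = 149.89 g/mol
n = mass/M = 169/149.89 = 1.1275 mol

1.1275 mol


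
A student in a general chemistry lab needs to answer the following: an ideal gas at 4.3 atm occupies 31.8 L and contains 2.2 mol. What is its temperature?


PV = nRT  (R = 0.08206 L·atm/(mol·K))
T = PV/(nR) = 4.3×31.8/(2.2×0.08206)
= 136.74/0.180532
= 757.43 K

757.43 K


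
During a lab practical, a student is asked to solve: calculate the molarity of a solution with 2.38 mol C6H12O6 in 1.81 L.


M = n/V = 2.38/1.81 = 1.315 mol/L

1.315 M


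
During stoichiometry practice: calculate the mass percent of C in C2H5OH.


M(C2H5OH) = 2×12.01 + 6×1.008 + 1×16.0 = 46.068 g/mol
Mass of C = 2 × 12.01 = 24.02 g/mol
% C = 24.02/46.068 × 100 = 52.14%

52.14%


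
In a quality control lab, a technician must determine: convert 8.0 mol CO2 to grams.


M(CO2) = 44.01 g/mol
mass = n × M = 8.0 × 44.01 = 352.08 g

352.08 g


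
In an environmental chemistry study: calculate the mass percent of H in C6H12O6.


M(C6H12O6) = 6×12.01 + 12×1.008 + 6×16.0 = 180.156 g/mol
Mass of H = 12 × 1.008 = 12.096 g/mol
% H = 12.096/180.156 × 100 = 6.71%

6.71%


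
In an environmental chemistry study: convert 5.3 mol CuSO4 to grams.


M(CuSO4) = 159.62 g/mol
mass = n × M = 5.3 × 159.62 = 845.99 g

845.99 g


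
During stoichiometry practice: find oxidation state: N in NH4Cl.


x + 4(+1) + (-1) = 0, so x = -3
Oxidation number: -3

-3


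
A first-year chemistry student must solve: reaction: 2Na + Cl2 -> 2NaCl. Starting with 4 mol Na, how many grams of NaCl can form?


Mole ratio NaCl:Na = 2:2
n(NaCl) = 4 × 2/2 = 4.000 mol
mass = 4.000 × 58.44 = 233.76 g

233.76 g


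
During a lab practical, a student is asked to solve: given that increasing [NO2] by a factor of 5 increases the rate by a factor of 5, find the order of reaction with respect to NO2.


rate ∝ [NO2]^n
5^n = 5 → n = 1
Order in NO2: 1

1


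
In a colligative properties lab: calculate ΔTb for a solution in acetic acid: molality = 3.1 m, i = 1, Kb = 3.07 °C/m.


ΔTb = Kb × m × i
= 3.07 × 3.1 × 1
= 9.517 °C

9.517 °C


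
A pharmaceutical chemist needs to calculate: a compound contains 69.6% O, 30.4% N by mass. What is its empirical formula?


Assume 100 g sample. Moles of each element:
  O: 69.6/16.0 = 4.35 mol
  N: 30.4/14.01 = 2.17 mol
Divide by smallest (2.17):
  O: 4.35/2.17 = 2.0
  N: 2.17/2.17 = 1.0
Empirical formula: NO2

NO2


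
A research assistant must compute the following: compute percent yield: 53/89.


% yield = actual/theoretical × 100
= 53/89 × 100
= 59.55%

59.55%


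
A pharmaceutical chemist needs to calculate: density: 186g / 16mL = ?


ρ = mass/volume
= 186/16
= 11.625 g/mL

11.625 g/mL


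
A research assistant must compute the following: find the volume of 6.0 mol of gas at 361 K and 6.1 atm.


PV = nRT  (R = 0.08206 L·atm/(mol·K))
V = nRT/P = 6.0×0.08206×361/6.1
= 29.138 L

29.138 L


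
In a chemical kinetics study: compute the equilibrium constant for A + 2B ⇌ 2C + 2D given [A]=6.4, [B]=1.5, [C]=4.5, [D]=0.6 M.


Kc = [C]^2[D]^2/([A][B]^2)
= (4.5^2 × 0.6^2)/(6.4^1 × 1.5^2)
= 7.29/14.4
= 0.5063

0.5063


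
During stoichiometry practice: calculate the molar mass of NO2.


M(NO2) = 1×14.01 + 2×16.0
= 14.01 + 32.0
= 46.01 g/mol

46.01 g/mol


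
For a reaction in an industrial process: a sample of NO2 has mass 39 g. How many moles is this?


M(NO2) = 46.01 g/mol
n = mass/M = 39/46.01 = 0.8476 mol

0.8476 mol


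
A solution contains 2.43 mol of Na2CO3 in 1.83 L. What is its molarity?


M = n/V = 2.43/1.83 = 1.328 mol/L

1.328 M


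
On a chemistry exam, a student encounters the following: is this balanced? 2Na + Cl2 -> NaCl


Equation: 2Na + Cl2 -> NaCl
Check atoms: Cl: 2≠1, Na: 2≠1
Not balanced

No, not balanced


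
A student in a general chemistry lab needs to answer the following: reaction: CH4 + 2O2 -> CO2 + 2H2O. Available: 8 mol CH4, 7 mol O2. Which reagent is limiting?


Mole ratio available / coefficient:
  CH4: 8/1 = 8.000
  O2: 7/2 = 3.500
Smaller ratio is limiting.

O2


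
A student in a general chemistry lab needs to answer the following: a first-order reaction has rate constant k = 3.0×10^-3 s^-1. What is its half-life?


t½ = ln2/k = 0.693147/(3.0×10^-3 s^-1)
= 231.0 s

231.0 s


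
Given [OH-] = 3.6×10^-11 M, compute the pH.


pOH = -log10([OH-]) = -log10(3.6×10^-11)
= 11 - log10(3.6) = 10.44
pH = 14 - pOH = 14 - 10.44 = 3.56

3.56


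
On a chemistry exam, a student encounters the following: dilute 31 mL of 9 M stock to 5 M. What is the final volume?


C1V1 = C2V2
9 × 31 = 5 × V2
V2 = 279/5 = 55.8 mL

55.8 mL


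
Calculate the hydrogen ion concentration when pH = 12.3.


[H+] = 10^(-pH) = 10^(-12.3)
= 5.01×10^-13 M

5.01×10^-13 M


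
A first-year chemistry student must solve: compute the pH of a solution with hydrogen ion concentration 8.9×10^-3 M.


pH = -log10([H+]) = -log10(8.9×10^-3)
= 3 - log10(8.9)
= 3 - 0.95
= 2.05

2.05


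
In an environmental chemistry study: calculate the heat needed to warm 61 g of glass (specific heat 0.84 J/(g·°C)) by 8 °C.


q = mcΔT = 61 × 0.84 × 8
= 409.92 J

409.92 J


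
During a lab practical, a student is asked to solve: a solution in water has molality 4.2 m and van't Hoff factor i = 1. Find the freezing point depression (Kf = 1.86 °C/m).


ΔTf = Kf × m × i
= 1.86 × 4.2 × 1
= 7.812 °C

7.812 °C


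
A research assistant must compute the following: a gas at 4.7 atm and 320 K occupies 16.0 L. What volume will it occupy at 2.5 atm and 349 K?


P1V1/T1 = P2V2/T2
V2 = P1V1T2/(T1P2)
= 4.7×16.0×349/(320×2.5)
= 32.806 L

32.806 L


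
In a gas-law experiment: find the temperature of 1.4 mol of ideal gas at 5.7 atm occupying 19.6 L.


PV = nRT  (R = 0.08206 L·atm/(mol·K))
T = PV/(nR) = 5.7×19.6/(1.4×0.08206)
= 111.72/0.114884
= 972.46 K

972.46 K


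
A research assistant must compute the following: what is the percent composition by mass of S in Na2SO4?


M(Na2SO4) = 2×22.99 + 1×32.07 + 4×16.0 = 142.05 g/mol
Mass of S = 1 × 32.07 = 32.07 g/mol
% S = 32.07/142.05 × 100 = 22.58%

22.58%


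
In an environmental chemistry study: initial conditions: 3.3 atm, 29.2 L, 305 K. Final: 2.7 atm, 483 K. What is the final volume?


P1V1/T1 = P2V2/T2
V2 = P1V1T2/(T1P2)
= 3.3×29.2×483/(305×2.7)
= 56.517 L

56.517 L


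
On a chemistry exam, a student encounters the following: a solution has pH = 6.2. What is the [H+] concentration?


[H+] = 10^(-pH) = 10^(-6.2)
= 6.31×10^-7 M

6.31×10^-7 M


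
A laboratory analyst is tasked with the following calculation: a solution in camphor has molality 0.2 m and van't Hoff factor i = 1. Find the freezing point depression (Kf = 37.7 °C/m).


ΔTf = Kf × m × i
= 37.7 × 0.2 × 1
= 7.54 °C

7.54 °C


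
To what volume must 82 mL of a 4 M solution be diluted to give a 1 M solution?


C1V1 = C2V2
4 × 82 = 1 × V2
V2 = 328/1 = 328.0 mL

328.0 mL


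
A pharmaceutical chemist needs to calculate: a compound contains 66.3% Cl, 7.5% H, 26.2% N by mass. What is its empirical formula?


Assume 100 g sample. Moles of each element:
  Cl: 66.3/35.45 = 1.87 mol
  H: 7.5/1.008 = 7.44 mol
  N: 26.2/14.01 = 1.87 mol
Divide by smallest (1.87):
  Cl: 1.87/1.87 = 1.0
  H: 7.44/1.87 = 3.98
  N: 1.87/1.87 = 1.0
Empirical formula: NH4Cl

NH4Cl


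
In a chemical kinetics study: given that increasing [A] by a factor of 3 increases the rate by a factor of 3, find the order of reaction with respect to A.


rate ∝ [A]^n
3^n = 3 → n = 1
Order in A: 1

1


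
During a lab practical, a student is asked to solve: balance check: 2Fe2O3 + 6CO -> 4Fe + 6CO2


Equation: 2Fe2O3 + 6CO -> 4Fe + 6CO2
Check atoms: C: 6=6, Fe: 4=4, O: 12=12
Balanced

Yes, balanced


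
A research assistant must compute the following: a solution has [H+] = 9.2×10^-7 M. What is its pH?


pH = -log10([H+]) = -log10(9.2×10^-7)
= 7 - log10(9.2)
= 7 - 0.96
= 6.04

6.04


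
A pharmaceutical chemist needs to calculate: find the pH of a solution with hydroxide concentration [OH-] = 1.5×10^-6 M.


pOH = -log10([OH-]) = -log10(1.5×10^-6)
= 6 - log10(1.5) = 5.82
pH = 14 - pOH = 14 - 5.82 = 8.18

8.18


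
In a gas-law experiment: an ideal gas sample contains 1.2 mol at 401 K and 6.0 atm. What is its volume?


PV = nRT  (R = 0.08206 L·atm/(mol·K))
V = nRT/P = 1.2×0.08206×401/6.0
= 6.581 L

6.581 L


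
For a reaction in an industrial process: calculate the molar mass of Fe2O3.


M(Fe2O3) = 2×55.85 + 3×16.0
= 111.7 + 48.0
= 159.7 g/mol

159.7 g/mol


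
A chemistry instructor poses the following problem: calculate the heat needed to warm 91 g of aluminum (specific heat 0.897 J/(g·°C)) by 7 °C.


q = mcΔT = 91 × 0.897 × 7
= 571.39 J

571.39 J


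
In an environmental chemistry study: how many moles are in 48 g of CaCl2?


M(CaCl2) = 110.98 g/mol
n = mass/M = 48/110.98 = 0.4325 mol

0.4325 mol


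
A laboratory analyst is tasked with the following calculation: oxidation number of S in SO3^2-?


x + 3(-2) = -2, so x = +4
Oxidation number: +4

+4


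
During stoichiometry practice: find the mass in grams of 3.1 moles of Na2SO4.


M(Na2SO4) = 142.05 g/mol
mass = n × M = 3.1 × 142.05 = 440.36 g

440.36 g


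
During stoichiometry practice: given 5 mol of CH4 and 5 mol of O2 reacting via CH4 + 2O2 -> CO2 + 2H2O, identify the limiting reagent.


Mole ratio available / coefficient:
  CH4: 5/1 = 5.000
  O2: 5/2 = 2.500
Smaller ratio is limiting.

O2


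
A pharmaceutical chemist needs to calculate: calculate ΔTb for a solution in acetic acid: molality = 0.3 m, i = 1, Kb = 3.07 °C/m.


ΔTb = Kb × m × i
= 3.07 × 0.3 × 1
= 0.921 °C

0.921 °C


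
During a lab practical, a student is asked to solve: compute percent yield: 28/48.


% yield = actual/theoretical × 100
= 28/48 × 100
= 58.33%

58.33%


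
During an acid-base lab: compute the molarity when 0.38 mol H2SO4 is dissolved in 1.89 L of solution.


M = n/V = 0.38/1.89 = 0.201 mol/L

0.201 M


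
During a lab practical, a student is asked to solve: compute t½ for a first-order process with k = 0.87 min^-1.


t½ = ln2/k = 0.693147/(0.87 min^-1)
= 0.7967 min

0.7967 min


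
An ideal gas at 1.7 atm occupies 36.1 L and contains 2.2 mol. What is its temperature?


PV = nRT  (R = 0.08206 L·atm/(mol·K))
T = PV/(nR) = 1.7×36.1/(2.2×0.08206)
= 61.37/0.180532
= 339.94 K

339.94 K


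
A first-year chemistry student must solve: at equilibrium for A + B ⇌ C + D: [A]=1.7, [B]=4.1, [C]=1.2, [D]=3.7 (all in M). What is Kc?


Kc = [C][D]/([A][B])
= (1.2^1 × 3.7^1)/(1.7^1 × 4.1^1)
= 4.44/6.97
= 0.6370

0.6370


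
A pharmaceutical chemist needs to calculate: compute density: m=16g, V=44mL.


ρ = mass/volume
= 16/44
= 0.364 g/mL

0.364 g/mL


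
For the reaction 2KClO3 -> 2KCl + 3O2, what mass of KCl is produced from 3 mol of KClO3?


Mole ratio KCl:KClO3 = 2:2
n(KCl) = 3 × 2/2 = 3.000 mol
mass = 3.000 × 74.55 = 223.65 g

223.65 g


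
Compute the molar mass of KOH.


M(KOH) = 1×39.1 + 1×16.0 + 1×1.008
= 39.1 + 16.0 + 1.01
= 56.11 g/mol

56.11 g/mol


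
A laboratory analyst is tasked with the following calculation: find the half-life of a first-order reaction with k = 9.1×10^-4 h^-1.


t½ = ln2/k = 0.693147/(9.1×10^-4 h^-1)
= 761.7 h

761.7 h


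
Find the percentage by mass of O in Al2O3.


M(Al2O3) = 2×26.98 + 3×16.0 = 101.96 g/mol
Mass of O = 3 × 16.0 = 48.00 g/mol
% O = 48.00/101.96 × 100 = 47.08%

47.08%


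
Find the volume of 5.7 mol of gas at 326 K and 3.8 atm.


PV = nRT  (R = 0.08206 L·atm/(mol·K))
V = nRT/P = 5.7×0.08206×326/3.8
= 40.127 L

40.127 L


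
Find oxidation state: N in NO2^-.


x + 2(-2) = -1, so x = +3
Oxidation number: +3

+3


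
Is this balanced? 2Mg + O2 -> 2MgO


Equation: 2Mg + O2 -> 2MgO
Check atoms: Mg: 2=2, O: 2=2
Balanced

Yes, balanced


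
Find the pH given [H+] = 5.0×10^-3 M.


pH = -log10([H+]) = -log10(5.0×10^-3)
= 3 - log10(5.0)
= 3 - 0.7
= 2.3

2.3


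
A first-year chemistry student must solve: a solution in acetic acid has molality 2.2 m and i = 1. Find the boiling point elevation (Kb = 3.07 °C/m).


ΔTb = Kb × m × i
= 3.07 × 2.2 × 1
= 6.754 °C

6.754 °C


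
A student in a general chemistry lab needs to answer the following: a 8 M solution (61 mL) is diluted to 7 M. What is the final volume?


C1V1 = C2V2
8 × 61 = 7 × V2
V2 = 488/7 = 69.71 mL

69.71 mL


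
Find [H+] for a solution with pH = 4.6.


[H+] = 10^(-pH) = 10^(-4.6)
= 2.51×10^-5 M

2.51×10^-5 M


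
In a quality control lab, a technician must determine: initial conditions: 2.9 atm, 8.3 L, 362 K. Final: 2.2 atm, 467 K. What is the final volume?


P1V1/T1 = P2V2/T2
V2 = P1V1T2/(T1P2)
= 2.9×8.3×467/(362×2.2)
= 14.114 L

14.114 L


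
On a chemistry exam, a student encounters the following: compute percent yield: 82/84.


% yield = actual/theoretical × 100
= 82/84 × 100
= 97.62%

97.62%


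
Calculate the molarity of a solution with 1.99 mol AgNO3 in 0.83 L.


M = n/V = 1.99/0.83 = 2.398 mol/L

2.398 M


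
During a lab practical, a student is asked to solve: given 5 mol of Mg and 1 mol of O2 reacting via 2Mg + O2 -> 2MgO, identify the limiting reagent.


Mole ratio available / coefficient:
  Mg: 5/2 = 2.500
  O2: 1/1 = 1.000
Smaller ratio is limiting.

O2


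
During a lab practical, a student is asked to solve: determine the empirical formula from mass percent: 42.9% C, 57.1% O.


Assume 100 g sample. Moles of each element:
  C: 42.9/12.01 = 3.572 mol
  O: 57.1/16.0 = 3.569 mol
Divide by smallest (3.569):
  C: 3.572/3.569 = 1.0
  O: 3.569/3.569 = 1.0
Empirical formula: CO

CO


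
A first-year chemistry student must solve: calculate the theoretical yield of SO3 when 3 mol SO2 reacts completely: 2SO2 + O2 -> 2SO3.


Mole ratio SO3:SO2 = 2:2
n(SO3) = 3 × 2/2 = 3.000 mol
mass = 3.000 × 80.07 = 240.21 g

240.21 g


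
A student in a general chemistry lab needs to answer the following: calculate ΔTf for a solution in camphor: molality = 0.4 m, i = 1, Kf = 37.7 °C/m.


ΔTf = Kf × m × i
= 37.7 × 0.4 × 1
= 15.08 °C

15.08 °C


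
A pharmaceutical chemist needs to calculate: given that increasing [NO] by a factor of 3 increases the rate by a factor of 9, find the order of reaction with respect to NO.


rate ∝ [NO]^n
3^n = 9 → n = 2
Order in NO: 2

2


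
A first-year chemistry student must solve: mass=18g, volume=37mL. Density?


ρ = mass/volume
= 18/37
= 0.486 g/mL

0.486 g/mL


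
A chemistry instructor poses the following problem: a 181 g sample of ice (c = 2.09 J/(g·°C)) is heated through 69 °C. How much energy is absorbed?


q = mcΔT = 181 × 2.09 × 69
= 26102.01 J

26102.01 J


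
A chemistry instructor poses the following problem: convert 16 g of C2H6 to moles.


M(C2H6) = 30.07 g/mol
n = mass/M = 16/30.07 = 0.5321 mol

0.5321 mol


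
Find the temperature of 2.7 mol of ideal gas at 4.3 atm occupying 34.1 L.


PV = nRT  (R = 0.08206 L·atm/(mol·K))
T = PV/(nR) = 4.3×34.1/(2.7×0.08206)
= 146.63/0.221562
= 661.80 K

661.80 K


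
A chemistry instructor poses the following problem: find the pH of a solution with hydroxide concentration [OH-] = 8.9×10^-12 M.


pOH = -log10([OH-]) = -log10(8.9×10^-12)
= 12 - log10(8.9) = 11.05
pH = 14 - pOH = 14 - 11.05 = 2.95

2.95


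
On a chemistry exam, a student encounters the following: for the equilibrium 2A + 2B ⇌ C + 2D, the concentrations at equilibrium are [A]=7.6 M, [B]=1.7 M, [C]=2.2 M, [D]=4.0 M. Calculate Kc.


Kc = [C][D]^2/([A]^2[B]^2)
= (2.2^1 × 4.0^2)/(7.6^2 × 1.7^2)
= 35.2/166.9264
= 0.2109

0.2109


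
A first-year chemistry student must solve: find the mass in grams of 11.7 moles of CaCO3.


M(CaCO3) = 100.09 g/mol
mass = n × M = 11.7 × 100.09 = 1171.05 g

1171.05 g


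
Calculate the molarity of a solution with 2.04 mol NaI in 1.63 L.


M = n/V = 2.04/1.63 = 1.252 mol/L

1.252 M


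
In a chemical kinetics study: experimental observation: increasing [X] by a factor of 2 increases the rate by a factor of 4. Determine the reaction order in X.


rate ∝ [X]^n
2^n = 4 → n = 2
Order in X: 2

2


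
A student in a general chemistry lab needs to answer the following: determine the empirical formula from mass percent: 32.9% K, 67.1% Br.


Assume 100 g sample. Moles of each element:
  K: 32.9/39.1 = 0.841 mol
  Br: 67.1/79.9 = 0.84 mol
Divide by smallest (0.84):
  K: 0.841/0.84 = 1.0
  Br: 0.84/0.84 = 1.0
Empirical formula: KBr

KBr


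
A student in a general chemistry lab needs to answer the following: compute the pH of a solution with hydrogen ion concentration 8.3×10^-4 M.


pH = -log10([H+]) = -log10(8.3×10^-4)
= 4 - log10(8.3)
= 4 - 0.92
= 3.08

3.08


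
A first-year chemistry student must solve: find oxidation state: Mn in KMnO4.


(+1) + x + 4(-2) = 0, so x = +7
Oxidation number: +7

+7


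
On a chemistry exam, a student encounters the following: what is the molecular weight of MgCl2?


M(MgCl2) = 1×24.31 + 2×35.45
= 24.31 + 70.9
= 95.21 g/mol

95.21 g/mol


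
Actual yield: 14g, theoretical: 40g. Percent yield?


% yield = actual/theoretical × 100
= 14/40 × 100
= 35.0%

35.0%


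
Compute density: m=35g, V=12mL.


ρ = mass/volume
= 35/12
= 2.917 g/mL

2.917 g/mL


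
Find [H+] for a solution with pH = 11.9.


[H+] = 10^(-pH) = 10^(-11.9)
= 1.26×10^-12 M

1.26×10^-12 M


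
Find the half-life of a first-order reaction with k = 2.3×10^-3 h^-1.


t½ = ln2/k = 0.693147/(2.3×10^-3 h^-1)
= 301.4 h

301.4 h


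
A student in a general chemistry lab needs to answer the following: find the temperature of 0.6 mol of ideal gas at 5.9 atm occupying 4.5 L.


PV = nRT  (R = 0.08206 L·atm/(mol·K))
T = PV/(nR) = 5.9×4.5/(0.6×0.08206)
= 26.55/0.049236
= 539.24 K

539.24 K


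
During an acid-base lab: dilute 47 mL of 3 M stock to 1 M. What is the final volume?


C1V1 = C2V2
3 × 47 = 1 × V2
V2 = 141/1 = 141.0 mL

141.0 mL


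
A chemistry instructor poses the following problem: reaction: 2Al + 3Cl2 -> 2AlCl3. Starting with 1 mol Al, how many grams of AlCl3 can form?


Mole ratio AlCl3:Al = 2:2
n(AlCl3) = 1 × 2/2 = 1.000 mol
mass = 1.000 × 133.33 = 133.33 g

133.33 g
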